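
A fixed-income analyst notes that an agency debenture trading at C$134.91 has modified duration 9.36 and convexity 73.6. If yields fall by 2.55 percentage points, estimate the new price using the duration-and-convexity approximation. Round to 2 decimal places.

Duration effect: -D_mod·Δy = -9.36 × (-0.0255) = +0.238680
Convexity effect: ½·C·(Δy)² = 0.5 × 73.6 × (-0.0255)² = +0.0239292
ΔP/P ≈ +0.238680 + 0.0239292 = +0.2626092
New price ≈ 134.91 × (1 + 0.2626092) = 170.338607172.

C$170.34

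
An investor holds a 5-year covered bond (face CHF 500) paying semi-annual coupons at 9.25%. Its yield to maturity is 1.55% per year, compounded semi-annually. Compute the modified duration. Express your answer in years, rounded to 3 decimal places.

Periodic yield y = 0.00775. First find Macaulay duration:
  t   CF        PV=CF/(1+0.00775)^t    t·PV
  1       23.125        22.9472        22.9472
  2       23.125        22.7707        45.5414
  3       23.125        22.5956        67.7867
  4       23.125        22.4218        89.6872
  5       23.125        22.2494       111.2468
  6       23.125        22.0783       132.4696
  7       23.125        21.9085       153.3593
  8       23.125        21.7400       173.9199
  9       23.125        21.5728       194.1552
  10     523.125       484.2587     4,842.5867
  Σ                    684.5428     5,833.7000
P = 684.5428; Macaulay duration = 5,833.7000 / 684.5428 = 8.52204 half-year periods = 4.26102 years.
Modified duration = D_Mac / (1 + y) = 4.26102 / 1.00775 = 4.22825 years.

4.228 years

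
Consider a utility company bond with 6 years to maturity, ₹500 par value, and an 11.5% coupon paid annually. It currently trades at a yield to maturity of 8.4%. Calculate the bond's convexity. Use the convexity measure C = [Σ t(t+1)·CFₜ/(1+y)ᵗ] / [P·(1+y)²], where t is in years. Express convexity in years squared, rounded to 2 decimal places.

With y = 0.084:
  t   CF        PV=CF/(1+0.084)^t    t·PV        t(t+1)·PV
  1        57.50        53.0443        53.0443         106.0886
  2        57.50        48.9338        97.8677         293.6030
  3        57.50        45.1419       135.4258         541.7030
  4        57.50        41.6438       166.5753         832.8767
  5        57.50        38.4168       192.0841       1,152.5047
  6       557.50       343.6127     2,061.6761      14,431.7325
  Σ                    570.7934     2,706.6732      17,358.5084
P = 570.7934.
Convexity = Σ t(t+1)·PV / [P·(1+y)²] = 17,358.5084 / (570.7934 × 1.175056) = 25.88063.

25.88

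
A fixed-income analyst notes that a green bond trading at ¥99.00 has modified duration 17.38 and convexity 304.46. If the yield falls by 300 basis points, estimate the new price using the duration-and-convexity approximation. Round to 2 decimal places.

¥164.18

Duration effect: -D_mod·Δy = -17.38 × (-0.03) = +0.521400
Convexity effect: ½·C·(Δy)² = 0.5 × 304.46 × (-0.03)² = +0.1370070
ΔP/P ≈ +0.521400 + 0.1370070 = +0.658407
New price ≈ 99.00 × (1 + 0.658407) = 164.182293.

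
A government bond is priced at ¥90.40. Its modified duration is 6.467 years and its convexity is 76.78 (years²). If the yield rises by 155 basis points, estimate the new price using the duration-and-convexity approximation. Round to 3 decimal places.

¥82.172

Duration effect: -D_mod·Δy = -6.467 × (+0.0155) = -0.1002385
Convexity effect: ½·C·(Δy)² = 0.5 × 76.78 × (0.0155)² = +0.0092231975
ΔP/P ≈ -0.1002385 + 0.0092231975 = -0.0910153025
New price ≈ 90.40 × (1 - 0.0910153025) = 82.172216654.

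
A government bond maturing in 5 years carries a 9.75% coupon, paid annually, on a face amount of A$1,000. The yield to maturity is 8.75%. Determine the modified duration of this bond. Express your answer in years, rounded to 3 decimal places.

3.866 years

Periodic yield y = 0.0875. First find Macaulay duration:
  t   CF        PV=CF/(1+0.0875)^t    t·PV
  1        97.50        89.6552        89.6552
  2        97.50        82.4415       164.8831
  3        97.50        75.8083       227.4249
  4        97.50        69.7088       278.8352
  5     1,097.50       721.5363     3,607.6816
  Σ                  1,039.1501     4,368.4800
P = 1,039.1501; Macaulay duration = 4,368.4800 / 1,039.1501 = 4.20390 years.
Modified duration = D_Mac / (1 + y) = 4.20390 / 1.0875 = 3.86565 years.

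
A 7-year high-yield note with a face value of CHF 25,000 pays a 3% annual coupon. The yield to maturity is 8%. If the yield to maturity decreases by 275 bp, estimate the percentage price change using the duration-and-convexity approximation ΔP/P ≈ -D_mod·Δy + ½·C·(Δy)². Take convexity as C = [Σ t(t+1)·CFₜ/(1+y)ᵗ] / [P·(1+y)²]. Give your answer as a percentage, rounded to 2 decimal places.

+17.62%

With y = 0.08:
  t   CF        PV=CF/(1+0.08)^t    t·PV        t(t+1)·PV
  1       750.00       694.4444       694.4444       1,388.8889
  2       750.00       643.0041     1,286.0082       3,858.0247
  3       750.00       595.3742     1,786.1225       7,144.4902
  4       750.00       551.2724     2,205.0896      11,025.4478
  5       750.00       510.4374     2,552.1870      15,313.1219
  6       750.00       472.6272     2,835.7633      19,850.3432
  7    25,750.00    15,024.8777   105,174.1437     841,393.1500
  Σ                 18,492.0374   116,533.7588     899,973.4667
P = 18,492.0374; D_Mac = 6.30183 yrs; D_mod = 5.83503 yrs; C = 41.72510.
Duration effect: -5.83503 × (-0.0275) = +0.160463
Convexity effect: 0.5 × 41.72510 × (-0.0275)² = +0.0157773
ΔP/P ≈ +0.160463 + 0.0157773 = +0.176241 = +17.6241%.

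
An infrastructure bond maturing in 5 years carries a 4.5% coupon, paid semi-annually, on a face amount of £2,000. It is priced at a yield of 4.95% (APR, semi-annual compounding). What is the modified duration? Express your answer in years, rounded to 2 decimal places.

4.42 years

Periodic yield y = 0.02475. First find Macaulay duration:
  t   CF        PV=CF/(1+0.02475)^t    t·PV
  1        45.00        43.9131        43.9131
  2        45.00        42.8525        85.7051
  3        45.00        41.8176       125.4527
  4        45.00        40.8076       163.2303
  5        45.00        39.8220       199.1099
  6        45.00        38.8602       233.1612
  7        45.00        37.9216       265.4514
  8        45.00        37.0057       296.0459
  9        45.00        36.1120       325.0077
  10    2,045.00     1,601.4524    16,014.5243
  Σ                  1,960.5648    17,751.6017
P = 1,960.5648; Macaulay duration = 17,751.6017 / 1,960.5648 = 9.05433 half-year periods = 4.52717 years.
Modified duration = D_Mac / (1 + y) = 4.52717 / 1.02475 = 4.41782 years.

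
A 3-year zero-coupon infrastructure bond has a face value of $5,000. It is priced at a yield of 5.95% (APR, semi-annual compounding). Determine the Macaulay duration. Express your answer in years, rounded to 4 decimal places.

A zero-coupon bond has a single cash flow at maturity, so its Macaulay duration equals its maturity: 3 years.
(Equivalently: 6 semi-annual periods ÷ 2 = 3 years.)

3.0000 years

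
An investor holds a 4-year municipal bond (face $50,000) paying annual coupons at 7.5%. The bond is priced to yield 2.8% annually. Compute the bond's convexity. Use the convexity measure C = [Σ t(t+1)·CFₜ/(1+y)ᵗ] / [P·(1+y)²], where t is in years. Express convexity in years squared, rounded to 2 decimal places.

16.62

With y = 0.028:
  t   CF        PV=CF/(1+0.028)^t    t·PV        t(t+1)·PV
  1     3,750.00     3,647.8599     3,647.8599       7,295.7198
  2     3,750.00     3,548.5019     7,097.0037      21,291.0112
  3     3,750.00     3,451.8501    10,355.5502      41,422.2008
  4    53,750.00    48,128.9082   192,515.6328     962,578.1642
  Σ                 58,777.1201   213,616.0467   1,032,587.0961
P = 58,777.1201.
Convexity = Σ t(t+1)·PV / [P·(1+y)²] = 1,032,587.0961 / (58,777.1201 × 1.056784) = 16.62387.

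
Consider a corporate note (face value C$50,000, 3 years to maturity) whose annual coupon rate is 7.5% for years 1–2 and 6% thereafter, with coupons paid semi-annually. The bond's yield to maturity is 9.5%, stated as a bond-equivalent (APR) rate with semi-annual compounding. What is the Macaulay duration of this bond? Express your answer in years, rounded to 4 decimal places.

Periodic yield y = 0.0475. Discount each cash flow and weight by its period:
  t   CF        PV=CF/(1+0.0475)^t    t·PV
  1     1,875.00     1,789.9761     1,789.9761
  2     1,875.00     1,708.8078     3,417.6155
  3     1,875.00     1,631.3201     4,893.9602
  4     1,875.00     1,557.3461     6,229.3845
  5     1,500.00     1,189.3813     5,946.9064
  6    51,500.00    38,983.6985   233,902.1908
  Σ                 46,860.5298   256,180.0336
Price P = Σ PV = 46,860.5298.
Macaulay duration = Σ(t·PV) / P = 256,180.0336 / 46,860.5298 = 5.46686 half-year periods.
In years: 5.46686 / 2 = 2.73343 years.

2.7334 years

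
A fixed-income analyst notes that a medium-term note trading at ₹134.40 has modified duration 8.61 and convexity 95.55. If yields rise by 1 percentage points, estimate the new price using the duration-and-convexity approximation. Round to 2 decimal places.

Duration effect: -D_mod·Δy = -8.61 × (+0.01) = -0.086100
Convexity effect: ½·C·(Δy)² = 0.5 × 95.55 × (0.01)² = +0.0047775
ΔP/P ≈ -0.086100 + 0.0047775 = -0.0813225
New price ≈ 134.40 × (1 - 0.0813225) = 123.470256.

₹123.47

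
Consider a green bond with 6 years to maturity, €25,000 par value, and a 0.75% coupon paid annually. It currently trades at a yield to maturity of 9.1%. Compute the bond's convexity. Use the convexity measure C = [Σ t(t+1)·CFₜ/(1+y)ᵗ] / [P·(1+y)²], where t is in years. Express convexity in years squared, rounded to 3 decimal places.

34.146

With y = 0.091:
  t   CF        PV=CF/(1+0.091)^t    t·PV        t(t+1)·PV
  1       187.50       171.8607       171.8607         343.7214
  2       187.50       157.5258       315.0517         945.1550
  3       187.50       144.3866       433.1599       1,732.6397
  4       187.50       132.3434       529.3736       2,646.8679
  5       187.50       121.3047       606.5233       3,639.1401
  6    25,187.50    14,936.0776    89,616.4653     627,315.2572
  Σ                 15,663.4988    91,672.4345     636,622.7813
P = 15,663.4988.
Convexity = Σ t(t+1)·PV / [P·(1+y)²] = 636,622.7813 / (15,663.4988 × 1.190281) = 34.14632.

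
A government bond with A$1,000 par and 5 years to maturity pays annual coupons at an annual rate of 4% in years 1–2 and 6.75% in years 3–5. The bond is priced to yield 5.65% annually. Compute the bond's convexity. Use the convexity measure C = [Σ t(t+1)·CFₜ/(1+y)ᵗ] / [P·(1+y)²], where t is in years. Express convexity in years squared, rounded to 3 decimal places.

With y = 0.0565:
  t   CF        PV=CF/(1+0.0565)^t    t·PV        t(t+1)·PV
  1        40.00        37.8609        37.8609          75.7217
  2        40.00        35.8361        71.6722         215.0167
  3        67.50        57.2394       171.7183         686.8731
  4        67.50        54.1783       216.7134       1,083.5670
  5     1,067.50       810.9991     4,054.9955      24,329.9733
  Σ                    996.1139     4,552.9603      26,391.1518
P = 996.1139.
Convexity = Σ t(t+1)·PV / [P·(1+y)²] = 26,391.1518 / (996.1139 × 1.116192) = 23.73615.

23.736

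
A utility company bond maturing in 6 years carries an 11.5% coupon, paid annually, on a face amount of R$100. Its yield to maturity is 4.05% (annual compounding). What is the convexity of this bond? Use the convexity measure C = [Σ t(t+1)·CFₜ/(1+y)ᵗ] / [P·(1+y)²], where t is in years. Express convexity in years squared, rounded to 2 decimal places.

With y = 0.0405:
  t   CF        PV=CF/(1+0.0405)^t    t·PV        t(t+1)·PV
  1        11.50        11.0524        11.0524          22.1048
  2        11.50        10.6222        21.2444          63.7331
  3        11.50        10.2087        30.6262         122.5047
  4        11.50         9.8114        39.2455         196.2273
  5        11.50         9.4295        47.1474         282.8842
  6       111.50        87.8663       527.1978       3,690.3848
  Σ                    138.9904       676.5136       4,377.8389
P = 138.9904.
Convexity = Σ t(t+1)·PV / [P·(1+y)²] = 4,377.8389 / (138.9904 × 1.082640) = 29.09315.

29.09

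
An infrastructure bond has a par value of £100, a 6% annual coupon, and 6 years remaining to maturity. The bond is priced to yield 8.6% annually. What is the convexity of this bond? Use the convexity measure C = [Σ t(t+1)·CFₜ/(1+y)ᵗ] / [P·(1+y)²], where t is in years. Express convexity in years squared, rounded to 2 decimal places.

29.00

With y = 0.086:
  t   CF        PV=CF/(1+0.086)^t    t·PV        t(t+1)·PV
  1         6.00         5.5249         5.5249          11.0497
  2         6.00         5.0873        10.1747          30.5241
  3         6.00         4.6845        14.0535          56.2138
  4         6.00         4.3135        17.2541          86.2704
  5         6.00         3.9719        19.8597         119.1580
  6       106.00        64.6140       387.6843       2,713.7898
  Σ                     88.1962       454.5510       3,017.0059
P = 88.1962.
Convexity = Σ t(t+1)·PV / [P·(1+y)²] = 3,017.0059 / (88.1962 × 1.179396) = 29.00459.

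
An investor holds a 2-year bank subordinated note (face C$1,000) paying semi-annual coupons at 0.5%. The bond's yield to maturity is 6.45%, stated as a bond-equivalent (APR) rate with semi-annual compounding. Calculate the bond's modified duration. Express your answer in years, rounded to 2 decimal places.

1.93 years

Periodic yield y = 0.03225. First find Macaulay duration:
  t   CF        PV=CF/(1+0.03225)^t    t·PV
  1         2.50         2.4219         2.4219
  2         2.50         2.3462         4.6925
  3         2.50         2.2729         6.8188
  4     1,002.50       882.9677     3,531.8708
  Σ                    890.0087     3,545.8039
P = 890.0087; Macaulay duration = 3,545.8039 / 890.0087 = 3.98401 half-year periods = 1.99201 years.
Modified duration = D_Mac / (1 + y) = 1.99201 / 1.03225 = 1.92977 years.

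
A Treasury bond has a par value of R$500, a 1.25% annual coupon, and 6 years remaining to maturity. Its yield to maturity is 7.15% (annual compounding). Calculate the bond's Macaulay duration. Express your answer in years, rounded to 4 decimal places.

Periodic yield y = 0.0715. Discount each cash flow and weight by its year:
  t   CF        PV=CF/(1+0.0715)^t    t·PV
  1         6.25         5.8329         5.8329
  2         6.25         5.4437        10.8874
  3         6.25         5.0805        15.2414
  4         6.25         4.7415        18.9658
  5         6.25         4.4251        22.1253
  6       506.25       334.5122     2,007.0733
  Σ                    360.0359     2,080.1262
Price P = Σ PV = 360.0359.
Macaulay duration = Σ(t·PV) / P = 2,080.1262 / 360.0359 = 5.77755 years.

5.7776 years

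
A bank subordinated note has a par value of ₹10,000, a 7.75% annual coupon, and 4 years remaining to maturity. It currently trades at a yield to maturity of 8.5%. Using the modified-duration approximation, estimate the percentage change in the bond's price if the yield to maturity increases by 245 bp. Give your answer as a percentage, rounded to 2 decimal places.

-8.09%

Periodic yield y = 0.085. Modified duration first:
  t   CF        PV=CF/(1+0.085)^t    t·PV
  1       775.00       714.2857       714.2857
  2       775.00       658.3278     1,316.6557
  3       775.00       606.7538     1,820.2613
  4    10,775.00     7,774.9629    31,099.8517
  Σ                  9,754.3303    34,951.0544
P = 9,754.3303; D_Mac = 3.58313 yrs; D_mod = 3.58313/(1+0.085) = 3.30243 yrs.
ΔP/P ≈ -D_mod · Δy = -3.30243 × (+0.0245) = -0.080909 = -8.0909%.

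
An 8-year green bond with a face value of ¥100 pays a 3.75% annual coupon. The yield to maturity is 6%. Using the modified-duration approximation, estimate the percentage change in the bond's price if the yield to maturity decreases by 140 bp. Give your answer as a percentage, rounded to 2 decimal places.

Periodic yield y = 0.06. Modified duration first:
  t   CF        PV=CF/(1+0.06)^t    t·PV
  1         3.75         3.5377         3.5377
  2         3.75         3.3375         6.6750
  3         3.75         3.1486         9.4457
  4         3.75         2.9704        11.8814
  5         3.75         2.8022        14.0111
  6         3.75         2.6436        15.8616
  7         3.75         2.4940        17.4577
  8       103.75        65.0940       520.7523
  Σ                     86.0280       599.6226
P = 86.0280; D_Mac = 6.97009 yrs; D_mod = 6.97009/(1+0.06) = 6.57556 yrs.
ΔP/P ≈ -D_mod · Δy = -6.57556 × (-0.014) = +0.092058 = +9.2058%.

+9.21%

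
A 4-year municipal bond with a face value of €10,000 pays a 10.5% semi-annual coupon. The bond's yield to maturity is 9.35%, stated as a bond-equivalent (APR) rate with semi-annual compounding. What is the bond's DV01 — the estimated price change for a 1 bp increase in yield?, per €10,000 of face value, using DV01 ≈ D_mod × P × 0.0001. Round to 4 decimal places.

Periodic yield y = 0.04675.
  t   CF        PV=CF/(1+0.04675)^t    t·PV
  1       525.00       501.5524       501.5524
  2       525.00       479.1521       958.3041
  3       525.00       457.7522     1,373.2565
  4       525.00       437.3080     1,749.2320
  5       525.00       417.7769     2,088.8847
  6       525.00       399.1182     2,394.7089
  7       525.00       381.2927     2,669.0491
  8    10,525.00     7,302.6140    58,420.9123
  Σ                 10,376.5665    70,155.9000
P = 10,376.5665; D_Mac = 6.76099 half-year periods = 3.38050 yrs; D_mod = 3.22952 yrs.
DV01 ≈ 3.22952 × 10,376.5665 × 0.0001 = 3.351130.

€3.3511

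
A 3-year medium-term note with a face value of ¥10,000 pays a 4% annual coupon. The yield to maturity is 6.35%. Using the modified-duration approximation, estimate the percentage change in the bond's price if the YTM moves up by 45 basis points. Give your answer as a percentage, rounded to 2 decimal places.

Periodic yield y = 0.0635. Modified duration first:
  t   CF        PV=CF/(1+0.0635)^t    t·PV
  1       400.00       376.1166       376.1166
  2       400.00       353.6592       707.3185
  3    10,400.00     8,646.1120    25,938.3360
  Σ                  9,375.8878    27,021.7710
P = 9,375.8878; D_Mac = 2.88205 yrs; D_mod = 2.88205/(1+0.0635) = 2.70997 yrs.
ΔP/P ≈ -D_mod · Δy = -2.70997 × (+0.0045) = -0.012195 = -1.2195%.

-1.22%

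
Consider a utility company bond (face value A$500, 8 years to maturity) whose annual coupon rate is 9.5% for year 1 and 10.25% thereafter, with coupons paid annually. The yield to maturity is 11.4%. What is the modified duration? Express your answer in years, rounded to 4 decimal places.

Periodic yield y = 0.114. First find Macaulay duration:
  t   CF        PV=CF/(1+0.114)^t    t·PV
  1        47.50        42.6391        42.6391
  2        51.25        41.2975        82.5949
  3        51.25        37.0713       111.2140
  4        51.25        33.2777       133.1107
  5        51.25        29.8722       149.3612
  6        51.25        26.8153       160.8918
  7        51.25        24.0712       168.4983
  8       551.25       232.4166     1,859.3325
  Σ                    467.4609     2,707.6427
P = 467.4609; Macaulay duration = 2,707.6427 / 467.4609 = 5.79223 years.
Modified duration = D_Mac / (1 + y) = 5.79223 / 1.114 = 5.19949 years.

5.1995 years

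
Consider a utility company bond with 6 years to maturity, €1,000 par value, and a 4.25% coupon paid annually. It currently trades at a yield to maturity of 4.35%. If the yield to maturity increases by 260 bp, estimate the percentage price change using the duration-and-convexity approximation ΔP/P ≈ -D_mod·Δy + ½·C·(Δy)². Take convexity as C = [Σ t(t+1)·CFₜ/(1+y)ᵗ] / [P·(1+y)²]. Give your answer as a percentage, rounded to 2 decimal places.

-12.37%

With y = 0.0435:
  t   CF        PV=CF/(1+0.0435)^t    t·PV        t(t+1)·PV
  1        42.50        40.7283        40.7283          81.4566
  2        42.50        39.0305        78.0610         234.1830
  3        42.50        37.4034       112.2103         448.8413
  4        42.50        35.8442       143.3769         716.8844
  5        42.50        34.3500       171.7500       1,030.4998
  6     1,042.50       807.4606     4,844.7636      33,913.3454
  Σ                    994.8171     5,390.8901      36,425.2105
P = 994.8171; D_Mac = 5.41898 yrs; D_mod = 5.19308 yrs; C = 33.62590.
Duration effect: -5.19308 × (+0.026) = -0.135020
Convexity effect: 0.5 × 33.62590 × (0.026)² = +0.0113656
ΔP/P ≈ -0.135020 + 0.0113656 = -0.123654 = -12.3654%.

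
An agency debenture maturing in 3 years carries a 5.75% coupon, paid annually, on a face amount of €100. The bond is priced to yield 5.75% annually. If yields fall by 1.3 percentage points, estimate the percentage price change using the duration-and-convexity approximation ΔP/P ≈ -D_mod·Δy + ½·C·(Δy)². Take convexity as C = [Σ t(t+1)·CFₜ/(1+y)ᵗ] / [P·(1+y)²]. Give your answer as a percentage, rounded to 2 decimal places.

With y = 0.0575:
  t   CF        PV=CF/(1+0.0575)^t    t·PV        t(t+1)·PV
  1         5.75         5.4374         5.4374          10.8747
  2         5.75         5.1417        10.2834          30.8502
  3       105.75        89.4209       268.2628       1,073.0513
  Σ                    100.0000       283.9836       1,114.7763
P = 100.0000; D_Mac = 2.83984 yrs; D_mod = 2.68542 yrs; C = 9.96843.
Duration effect: -2.68542 × (-0.013) = +0.034911
Convexity effect: 0.5 × 9.96843 × (-0.013)² = +0.0008423
ΔP/P ≈ +0.034911 + 0.0008423 = +0.035753 = +3.5753%.

+3.58%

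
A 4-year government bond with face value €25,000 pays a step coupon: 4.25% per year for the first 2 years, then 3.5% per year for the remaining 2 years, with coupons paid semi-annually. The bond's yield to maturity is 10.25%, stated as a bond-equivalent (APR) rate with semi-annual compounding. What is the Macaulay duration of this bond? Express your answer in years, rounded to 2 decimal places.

3.69 years

Periodic yield y = 0.05125. Discount each cash flow and weight by its period:
  t   CF        PV=CF/(1+0.05125)^t    t·PV
  1       531.25       505.3508       505.3508
  2       531.25       480.7142       961.4283
  3       531.25       457.2786     1,371.8359
  4       531.25       434.9856     1,739.9425
  5       437.50       340.7595     1,703.7977
  6       437.50       324.1470     1,944.8820
  7       437.50       308.3444     2,158.4105
  8    25,437.50    17,054.0038   136,432.0306
  Σ                 19,905.5839   146,817.6783
Price P = Σ PV = 19,905.5839.
Macaulay duration = Σ(t·PV) / P = 146,817.6783 / 19,905.5839 = 7.37570 half-year periods.
In years: 7.37570 / 2 = 3.68785 years.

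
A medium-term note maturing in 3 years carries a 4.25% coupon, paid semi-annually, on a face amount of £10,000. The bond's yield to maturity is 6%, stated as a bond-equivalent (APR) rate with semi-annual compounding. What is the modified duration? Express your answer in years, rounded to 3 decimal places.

2.761 years

Periodic yield y = 0.03. First find Macaulay duration:
  t   CF        PV=CF/(1+0.03)^t    t·PV
  1       212.50       206.3107       206.3107
  2       212.50       200.3016       400.6033
  3       212.50       194.4676       583.4028
  4       212.50       188.8035       755.2140
  5       212.50       183.3044       916.5218
  6    10,212.50     8,552.8080    51,316.8478
  Σ                  9,525.9957    54,178.9004
P = 9,525.9957; Macaulay duration = 54,178.9004 / 9,525.9957 = 5.68748 half-year periods = 2.84374 years.
Modified duration = D_Mac / (1 + y) = 2.84374 / 1.03 = 2.76091 years.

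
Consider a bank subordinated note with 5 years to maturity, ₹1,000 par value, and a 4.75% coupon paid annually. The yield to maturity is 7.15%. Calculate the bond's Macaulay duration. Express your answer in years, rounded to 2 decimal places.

Periodic yield y = 0.0715. Discount each cash flow and weight by its year:
  t   CF        PV=CF/(1+0.0715)^t    t·PV
  1        47.50        44.3304        44.3304
  2        47.50        41.3723        82.7445
  3        47.50        38.6115       115.8346
  4        47.50        36.0350       144.1401
  5     1,047.50       741.6400     3,708.2001
  Σ                    901.9892     4,095.2497
Price P = Σ PV = 901.9892.
Macaulay duration = Σ(t·PV) / P = 4,095.2497 / 901.9892 = 4.54024 years.

4.54 years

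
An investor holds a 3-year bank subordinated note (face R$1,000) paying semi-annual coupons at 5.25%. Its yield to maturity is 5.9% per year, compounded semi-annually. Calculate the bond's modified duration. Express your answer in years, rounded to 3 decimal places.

2.732 years

Periodic yield y = 0.0295. First find Macaulay duration:
  t   CF        PV=CF/(1+0.0295)^t    t·PV
  1        26.25        25.4978        25.4978
  2        26.25        24.7672        49.5344
  3        26.25        24.0575        72.1725
  4        26.25        23.3681        93.4725
  5        26.25        22.6985       113.4926
  6     1,026.25       861.9758     5,171.8547
  Σ                    982.3649     5,526.0244
P = 982.3649; Macaulay duration = 5,526.0244 / 982.3649 = 5.62523 half-year periods = 2.81261 years.
Modified duration = D_Mac / (1 + y) = 2.81261 / 1.0295 = 2.73202 years.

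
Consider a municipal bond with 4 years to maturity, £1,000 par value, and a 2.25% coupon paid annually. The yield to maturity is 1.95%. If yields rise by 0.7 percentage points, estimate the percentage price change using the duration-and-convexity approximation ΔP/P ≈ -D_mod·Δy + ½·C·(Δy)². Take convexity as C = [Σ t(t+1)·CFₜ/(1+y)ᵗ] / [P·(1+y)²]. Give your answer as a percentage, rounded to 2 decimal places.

-2.61%

With y = 0.0195:
  t   CF        PV=CF/(1+0.0195)^t    t·PV        t(t+1)·PV
  1        22.50        22.0696        22.0696          44.1393
  2        22.50        21.6475        43.2950         129.8851
  3        22.50        21.2335        63.7004         254.8016
  4     1,022.50       946.4864     3,785.9458      18,929.7288
  Σ                  1,011.4371     3,915.0108      19,358.5547
P = 1,011.4371; D_Mac = 3.87074 yrs; D_mod = 3.79671 yrs; C = 18.41449.
Duration effect: -3.79671 × (+0.007) = -0.026577
Convexity effect: 0.5 × 18.41449 × (0.007)² = +0.0004512
ΔP/P ≈ -0.026577 + 0.0004512 = -0.026126 = -2.6126%.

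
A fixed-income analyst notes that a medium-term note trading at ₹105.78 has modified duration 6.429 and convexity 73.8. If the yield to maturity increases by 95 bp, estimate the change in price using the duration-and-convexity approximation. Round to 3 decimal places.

-₹6.108

Duration effect: -D_mod·Δy = -6.429 × (+0.0095) = -0.0610755
Convexity effect: ½·C·(Δy)² = 0.5 × 73.8 × (0.0095)² = +0.003330225
ΔP/P ≈ -0.0610755 + 0.003330225 = -0.057745275
ΔP ≈ 105.78 × (-0.057745275) = -6.1082951895.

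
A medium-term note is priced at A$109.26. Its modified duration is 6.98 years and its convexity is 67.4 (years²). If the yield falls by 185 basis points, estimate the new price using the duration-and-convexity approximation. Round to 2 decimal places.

A$124.63

Duration effect: -D_mod·Δy = -6.98 × (-0.0185) = +0.129130
Convexity effect: ½·C·(Δy)² = 0.5 × 67.4 × (-0.0185)² = +0.011533825
ΔP/P ≈ +0.129130 + 0.011533825 = +0.140663825
New price ≈ 109.26 × (1 + 0.140663825) = 124.6289295195.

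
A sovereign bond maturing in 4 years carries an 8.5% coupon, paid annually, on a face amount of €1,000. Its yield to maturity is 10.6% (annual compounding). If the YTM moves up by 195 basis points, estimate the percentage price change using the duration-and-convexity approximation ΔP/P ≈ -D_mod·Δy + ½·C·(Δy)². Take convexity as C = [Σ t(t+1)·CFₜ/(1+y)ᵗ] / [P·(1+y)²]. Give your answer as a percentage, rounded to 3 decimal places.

With y = 0.106:
  t   CF        PV=CF/(1+0.106)^t    t·PV        t(t+1)·PV
  1        85.00        76.8535        76.8535         153.7071
  2        85.00        69.4878       138.9756         416.9269
  3        85.00        62.8280       188.4841         753.9365
  4     1,085.00       725.1189     2,900.4756      14,502.3782
  Σ                    934.2883     3,304.7889      15,826.9487
P = 934.2883; D_Mac = 3.53723 yrs; D_mod = 3.19822 yrs; C = 13.84861.
Duration effect: -3.19822 × (+0.0195) = -0.062365
Convexity effect: 0.5 × 13.84861 × (0.0195)² = +0.0026330
ΔP/P ≈ -0.062365 + 0.0026330 = -0.059732 = -5.9732%.

-5.973%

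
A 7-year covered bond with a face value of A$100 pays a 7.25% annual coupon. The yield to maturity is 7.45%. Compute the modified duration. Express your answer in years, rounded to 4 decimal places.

Periodic yield y = 0.0745. First find Macaulay duration:
  t   CF        PV=CF/(1+0.0745)^t    t·PV
  1         7.25         6.7473         6.7473
  2         7.25         6.2795        12.5590
  3         7.25         5.8441        17.5323
  4         7.25         5.4389        21.7557
  5         7.25         5.0618        25.3091
  6         7.25         4.7109        28.2651
  7       107.25        64.8563       453.9943
  Σ                     98.9388       566.1628
P = 98.9388; Macaulay duration = 566.1628 / 98.9388 = 5.72235 years.
Modified duration = D_Mac / (1 + y) = 5.72235 / 1.0745 = 5.32559 years.

5.3256 years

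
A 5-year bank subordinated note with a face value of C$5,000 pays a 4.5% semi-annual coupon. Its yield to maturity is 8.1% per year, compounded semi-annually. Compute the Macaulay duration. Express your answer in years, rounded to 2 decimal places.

Periodic yield y = 0.0405. Discount each cash flow and weight by its period:
  t   CF        PV=CF/(1+0.0405)^t    t·PV
  1       112.50       108.1211       108.1211
  2       112.50       103.9126       207.8253
  3       112.50        99.8680       299.6039
  4       112.50        95.9808       383.9230
  5       112.50        92.2448       461.2242
  6       112.50        88.6543       531.9261
  7       112.50        85.2036       596.4252
  8       112.50        81.8872       655.0973
  9       112.50        78.6998       708.2984
  10    5,112.50     3,437.2607    34,372.6072
  Σ                  4,271.8330    38,325.0518
Price P = Σ PV = 4,271.8330.
Macaulay duration = Σ(t·PV) / P = 38,325.0518 / 4,271.8330 = 8.97157 half-year periods.
In years: 8.97157 / 2 = 4.48579 years.

4.49 years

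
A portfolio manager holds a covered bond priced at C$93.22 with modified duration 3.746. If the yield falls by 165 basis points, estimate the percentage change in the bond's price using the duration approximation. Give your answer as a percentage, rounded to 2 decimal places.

+6.18%

Duration approximation: ΔP/P ≈ -D_mod · Δy = -3.746 × (-0.0165) = +0.061809.
As a percentage: +6.1809%.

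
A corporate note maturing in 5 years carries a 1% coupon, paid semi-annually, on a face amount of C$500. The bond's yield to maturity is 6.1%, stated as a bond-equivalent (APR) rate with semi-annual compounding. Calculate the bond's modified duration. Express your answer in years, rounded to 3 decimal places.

Periodic yield y = 0.0305. First find Macaulay duration:
  t   CF        PV=CF/(1+0.0305)^t    t·PV
  1         2.50         2.4260         2.4260
  2         2.50         2.3542         4.7084
  3         2.50         2.2845         6.8536
  4         2.50         2.2169         8.8676
  5         2.50         2.1513        10.7565
  6         2.50         2.0876        12.5257
  7         2.50         2.0258        14.1808
  8         2.50         1.9659        15.7270
  9         2.50         1.9077        17.1692
  10      502.50       372.0969     3,720.9695
  Σ                    391.5169     3,814.1844
P = 391.5169; Macaulay duration = 3,814.1844 / 391.5169 = 9.74207 half-year periods = 4.87103 years.
Modified duration = D_Mac / (1 + y) = 4.87103 / 1.0305 = 4.72686 years.

4.727 years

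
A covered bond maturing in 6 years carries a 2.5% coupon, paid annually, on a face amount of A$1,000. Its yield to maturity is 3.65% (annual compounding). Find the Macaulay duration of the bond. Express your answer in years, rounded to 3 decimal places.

5.632 years

Periodic yield y = 0.0365. Discount each cash flow and weight by its year:
  t   CF        PV=CF/(1+0.0365)^t    t·PV
  1        25.00        24.1196        24.1196
  2        25.00        23.2703        46.5405
  3        25.00        22.4508        67.3524
  4        25.00        21.6602        86.6409
  5        25.00        20.8975       104.4873
  6     1,025.00       826.6240     4,959.7442
  Σ                    939.0224     5,288.8850
Price P = Σ PV = 939.0224.
Macaulay duration = Σ(t·PV) / P = 5,288.8850 / 939.0224 = 5.63233 years.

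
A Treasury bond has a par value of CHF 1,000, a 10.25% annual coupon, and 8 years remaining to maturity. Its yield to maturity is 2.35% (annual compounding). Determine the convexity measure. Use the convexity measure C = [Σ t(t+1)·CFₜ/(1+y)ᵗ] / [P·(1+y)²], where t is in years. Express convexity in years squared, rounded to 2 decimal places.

With y = 0.0235:
  t   CF        PV=CF/(1+0.0235)^t    t·PV        t(t+1)·PV
  1       102.50       100.1466       100.1466         200.2931
  2       102.50        97.8471       195.6943         587.0829
  3       102.50        95.6005       286.8016       1,147.2064
  4       102.50        93.4055       373.6220       1,868.1101
  5       102.50        91.2609       456.3044       2,737.8263
  6       102.50        89.1655       534.9929       3,744.9504
  7       102.50        87.1182       609.8275       4,878.6197
  8     1,102.50       915.5368     7,324.2947      65,918.6521
  Σ                  1,570.0812     9,881.6839      81,082.7411
P = 1,570.0812.
Convexity = Σ t(t+1)·PV / [P·(1+y)²] = 81,082.7411 / (1,570.0812 × 1.047552) = 49.29815.

49.30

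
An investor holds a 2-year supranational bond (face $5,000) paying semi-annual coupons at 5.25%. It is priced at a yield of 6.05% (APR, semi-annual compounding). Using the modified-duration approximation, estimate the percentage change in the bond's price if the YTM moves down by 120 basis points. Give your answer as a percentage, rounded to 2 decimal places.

+2.24%

Periodic yield y = 0.03025. Modified duration first:
  t   CF        PV=CF/(1+0.03025)^t    t·PV
  1       131.25       127.3963       127.3963
  2       131.25       123.6557       247.3114
  3       131.25       120.0249       360.0748
  4     5,131.25     4,554.6256    18,218.5024
  Σ                  4,925.7025    18,953.2847
P = 4,925.7025; D_Mac = 3.84783 half-year periods = 1.92392 yrs; D_mod = 1.92392/(1+0.03025) = 1.86743 yrs.
ΔP/P ≈ -D_mod · Δy = -1.86743 × (-0.012) = +0.022409 = +2.2409%.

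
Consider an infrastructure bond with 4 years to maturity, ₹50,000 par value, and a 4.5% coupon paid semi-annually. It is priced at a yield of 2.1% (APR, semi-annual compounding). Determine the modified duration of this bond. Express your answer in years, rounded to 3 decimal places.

3.682 years

Periodic yield y = 0.0105. First find Macaulay duration:
  t   CF        PV=CF/(1+0.0105)^t    t·PV
  1     1,125.00     1,113.3102     1,113.3102
  2     1,125.00     1,101.7420     2,203.4839
  3     1,125.00     1,090.2939     3,270.8816
  4     1,125.00     1,078.9647     4,315.8589
  5     1,125.00     1,067.7533     5,338.7666
  6     1,125.00     1,056.6584     6,339.9505
  7     1,125.00     1,045.6788     7,319.7515
  8    51,125.00    47,026.5131   376,212.1049
  Σ                 54,580.9144   406,114.1082
P = 54,580.9144; Macaulay duration = 406,114.1082 / 54,580.9144 = 7.44059 half-year periods = 3.72029 years.
Modified duration = D_Mac / (1 + y) = 3.72029 / 1.0105 = 3.68164 years.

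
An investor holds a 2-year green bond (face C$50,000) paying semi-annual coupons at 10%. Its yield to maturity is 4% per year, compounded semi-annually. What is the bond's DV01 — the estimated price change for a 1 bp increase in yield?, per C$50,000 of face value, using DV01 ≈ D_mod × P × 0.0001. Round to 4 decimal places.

Periodic yield y = 0.02.
  t   CF        PV=CF/(1+0.02)^t    t·PV
  1     2,500.00     2,450.9804     2,450.9804
  2     2,500.00     2,402.9220     4,805.8439
  3     2,500.00     2,355.8058     7,067.4175
  4    52,500.00    48,501.8849   194,007.5395
  Σ                 55,711.5930   208,331.7813
P = 55,711.5930; D_Mac = 3.73947 half-year periods = 1.86973 yrs; D_mod = 1.83307 yrs.
DV01 ≈ 1.83307 × 55,711.5930 × 0.0001 = 10.212342.

C$10.2123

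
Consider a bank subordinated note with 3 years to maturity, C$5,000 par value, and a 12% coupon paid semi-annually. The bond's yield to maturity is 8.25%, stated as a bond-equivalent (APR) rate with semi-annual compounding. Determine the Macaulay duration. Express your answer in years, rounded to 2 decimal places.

Periodic yield y = 0.04125. Discount each cash flow and weight by its period:
  t   CF        PV=CF/(1+0.04125)^t    t·PV
  1       300.00       288.1152       288.1152
  2       300.00       276.7013       553.4026
  3       300.00       265.7396       797.2187
  4       300.00       255.2121     1,020.8482
  5       300.00       245.1016     1,225.5081
  6     5,300.00     4,158.5869    24,951.5215
  Σ                  5,489.4567    28,836.6144
Price P = Σ PV = 5,489.4567.
Macaulay duration = Σ(t·PV) / P = 28,836.6144 / 5,489.4567 = 5.25309 half-year periods.
In years: 5.25309 / 2 = 2.62655 years.

2.63 years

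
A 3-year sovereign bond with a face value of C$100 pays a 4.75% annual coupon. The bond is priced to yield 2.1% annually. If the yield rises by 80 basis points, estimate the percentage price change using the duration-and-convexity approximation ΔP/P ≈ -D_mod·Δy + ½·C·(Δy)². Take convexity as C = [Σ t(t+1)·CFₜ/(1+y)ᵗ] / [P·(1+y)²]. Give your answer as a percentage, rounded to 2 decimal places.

With y = 0.021:
  t   CF        PV=CF/(1+0.021)^t    t·PV        t(t+1)·PV
  1         4.75         4.6523         4.6523           9.3046
  2         4.75         4.5566         9.1132          27.3397
  3       104.75        98.4185       295.2555       1,181.0222
  Σ                    107.6274       309.0211       1,217.6665
P = 107.6274; D_Mac = 2.87121 yrs; D_mod = 2.81216 yrs; C = 10.85310.
Duration effect: -2.81216 × (+0.008) = -0.022497
Convexity effect: 0.5 × 10.85310 × (0.008)² = +0.0003473
ΔP/P ≈ -0.022497 + 0.0003473 = -0.022150 = -2.2150%.

-2.21%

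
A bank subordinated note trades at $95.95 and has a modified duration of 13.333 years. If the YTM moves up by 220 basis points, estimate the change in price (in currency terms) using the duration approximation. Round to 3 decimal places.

Duration approximation: ΔP/P ≈ -D_mod · Δy = -13.333 × (+0.022) = -0.293326.
ΔP ≈ 95.95 × (-0.293326) = -28.1446297.

-$28.145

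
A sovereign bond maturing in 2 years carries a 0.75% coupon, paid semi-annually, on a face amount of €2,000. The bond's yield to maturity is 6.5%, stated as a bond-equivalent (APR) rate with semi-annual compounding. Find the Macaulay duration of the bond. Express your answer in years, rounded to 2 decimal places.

1.99 years

Periodic yield y = 0.0325. Discount each cash flow and weight by its period:
  t   CF        PV=CF/(1+0.0325)^t    t·PV
  1         7.50         7.2639         7.2639
  2         7.50         7.0353        14.0706
  3         7.50         6.8138        20.4415
  4     2,007.50     1,766.4254     7,065.7018
  Σ                  1,787.5385     7,107.4777
Price P = Σ PV = 1,787.5385.
Macaulay duration = Σ(t·PV) / P = 7,107.4777 / 1,787.5385 = 3.97613 half-year periods.
In years: 3.97613 / 2 = 1.98806 years.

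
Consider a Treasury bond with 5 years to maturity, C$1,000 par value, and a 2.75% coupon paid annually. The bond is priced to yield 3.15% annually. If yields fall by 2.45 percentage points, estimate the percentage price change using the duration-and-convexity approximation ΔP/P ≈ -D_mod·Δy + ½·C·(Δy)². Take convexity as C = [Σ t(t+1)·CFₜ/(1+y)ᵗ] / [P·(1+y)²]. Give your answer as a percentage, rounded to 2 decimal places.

+12.04%

With y = 0.0315:
  t   CF        PV=CF/(1+0.0315)^t    t·PV        t(t+1)·PV
  1        27.50        26.6602        26.6602          53.3204
  2        27.50        25.8461        51.6921         155.0763
  3        27.50        25.0568        75.1703         300.6812
  4        27.50        24.2916        97.1663         485.8316
  5     1,027.50       879.9048     4,399.5238      26,397.1429
  Σ                    981.7594     4,650.2127      27,392.0524
P = 981.7594; D_Mac = 4.73661 yrs; D_mod = 4.59196 yrs; C = 26.22292.
Duration effect: -4.59196 × (-0.0245) = +0.112503
Convexity effect: 0.5 × 26.22292 × (-0.0245)² = +0.0078702
ΔP/P ≈ +0.112503 + 0.0078702 = +0.120373 = +12.0373%.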